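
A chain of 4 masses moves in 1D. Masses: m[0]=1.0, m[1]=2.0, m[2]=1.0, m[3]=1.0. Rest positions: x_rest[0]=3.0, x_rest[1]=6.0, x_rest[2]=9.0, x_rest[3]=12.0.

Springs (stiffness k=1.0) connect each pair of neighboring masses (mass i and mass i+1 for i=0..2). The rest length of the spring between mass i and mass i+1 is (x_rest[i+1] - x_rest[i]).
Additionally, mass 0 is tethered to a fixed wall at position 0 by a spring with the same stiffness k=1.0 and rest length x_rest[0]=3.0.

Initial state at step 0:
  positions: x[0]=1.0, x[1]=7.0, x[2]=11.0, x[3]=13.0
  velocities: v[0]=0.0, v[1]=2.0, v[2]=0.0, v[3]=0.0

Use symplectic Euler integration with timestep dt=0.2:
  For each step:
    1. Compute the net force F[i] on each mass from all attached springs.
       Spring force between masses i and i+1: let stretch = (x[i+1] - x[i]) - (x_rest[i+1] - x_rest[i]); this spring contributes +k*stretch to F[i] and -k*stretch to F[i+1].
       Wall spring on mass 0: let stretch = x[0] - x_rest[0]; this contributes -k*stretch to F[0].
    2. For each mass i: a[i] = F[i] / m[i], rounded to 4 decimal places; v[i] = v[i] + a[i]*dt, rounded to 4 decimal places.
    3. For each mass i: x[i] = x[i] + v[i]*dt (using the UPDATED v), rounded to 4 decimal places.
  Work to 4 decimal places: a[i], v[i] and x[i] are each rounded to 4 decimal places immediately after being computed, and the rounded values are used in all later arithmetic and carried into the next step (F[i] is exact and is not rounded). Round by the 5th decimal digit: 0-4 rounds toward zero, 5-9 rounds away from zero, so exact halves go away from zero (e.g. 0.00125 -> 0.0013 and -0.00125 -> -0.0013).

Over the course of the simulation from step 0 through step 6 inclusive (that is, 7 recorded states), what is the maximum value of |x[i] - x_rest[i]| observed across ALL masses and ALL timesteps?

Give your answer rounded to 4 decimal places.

Step 0: x=[1.0000 7.0000 11.0000 13.0000] v=[0.0000 2.0000 0.0000 0.0000]
Step 1: x=[1.2000 7.3600 10.9200 13.0400] v=[1.0000 1.8000 -0.4000 0.2000]
Step 2: x=[1.5984 7.6680 10.7824 13.1152] v=[1.9920 1.5400 -0.6880 0.3760]
Step 3: x=[2.1756 7.9169 10.6135 13.2171] v=[2.8862 1.2445 -0.8443 0.5094]
Step 4: x=[2.8955 8.1049 10.4409 13.3348] v=[3.5993 0.9400 -0.8629 0.5887]
Step 5: x=[3.7079 8.2354 10.2906 13.4568] v=[4.0621 0.6527 -0.7513 0.6099]
Step 6: x=[4.5531 8.3165 10.1848 13.5721] v=[4.2260 0.4055 -0.5291 0.5767]
Max displacement = 2.3165

Answer: 2.3165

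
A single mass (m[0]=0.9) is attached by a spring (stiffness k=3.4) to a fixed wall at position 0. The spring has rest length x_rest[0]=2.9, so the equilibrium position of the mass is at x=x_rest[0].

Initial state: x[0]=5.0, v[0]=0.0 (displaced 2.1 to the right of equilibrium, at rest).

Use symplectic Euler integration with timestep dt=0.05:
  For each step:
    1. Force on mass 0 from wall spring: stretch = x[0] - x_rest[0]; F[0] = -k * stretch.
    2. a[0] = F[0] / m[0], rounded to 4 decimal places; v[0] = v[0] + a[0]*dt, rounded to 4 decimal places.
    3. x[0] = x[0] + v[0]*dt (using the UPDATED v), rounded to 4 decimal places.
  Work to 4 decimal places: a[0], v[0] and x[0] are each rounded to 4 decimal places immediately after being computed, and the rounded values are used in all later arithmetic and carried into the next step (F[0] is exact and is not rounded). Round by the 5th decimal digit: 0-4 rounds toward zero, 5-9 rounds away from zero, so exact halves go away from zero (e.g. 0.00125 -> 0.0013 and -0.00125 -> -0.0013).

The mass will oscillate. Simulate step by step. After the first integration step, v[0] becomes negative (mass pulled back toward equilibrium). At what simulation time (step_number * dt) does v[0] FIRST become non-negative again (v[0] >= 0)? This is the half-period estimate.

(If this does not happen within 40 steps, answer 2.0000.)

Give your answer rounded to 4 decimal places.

Step 0: x=[5.0000] v=[0.0000]
Step 1: x=[4.9802] v=[-0.3967]
Step 2: x=[4.9407] v=[-0.7896]
Step 3: x=[4.8819] v=[-1.1751]
Step 4: x=[4.8044] v=[-1.5495]
Step 5: x=[4.7089] v=[-1.9092]
Step 6: x=[4.5964] v=[-2.2509]
Step 7: x=[4.4678] v=[-2.5713]
Step 8: x=[4.3244] v=[-2.8674]
Step 9: x=[4.1676] v=[-3.1365]
Step 10: x=[3.9988] v=[-3.3759]
Step 11: x=[3.8196] v=[-3.5835]
Step 12: x=[3.6317] v=[-3.7572]
Step 13: x=[3.4369] v=[-3.8954]
Step 14: x=[3.2371] v=[-3.9968]
Step 15: x=[3.0341] v=[-4.0605]
Step 16: x=[2.8298] v=[-4.0858]
Step 17: x=[2.6262] v=[-4.0725]
Step 18: x=[2.4252] v=[-4.0208]
Step 19: x=[2.2286] v=[-3.9311]
Step 20: x=[2.0384] v=[-3.8043]
Step 21: x=[1.8563] v=[-3.6416]
Step 22: x=[1.6841] v=[-3.4445]
Step 23: x=[1.5234] v=[-3.2148]
Step 24: x=[1.3757] v=[-2.9548]
Step 25: x=[1.2424] v=[-2.6669]
Step 26: x=[1.1247] v=[-2.3538]
Step 27: x=[1.0238] v=[-2.0185]
Step 28: x=[0.9406] v=[-1.6641]
Step 29: x=[0.8759] v=[-1.2940]
Step 30: x=[0.8303] v=[-0.9117]
Step 31: x=[0.8043] v=[-0.5208]
Step 32: x=[0.7981] v=[-0.1249]
Step 33: x=[0.8117] v=[0.2721]
First v>=0 after going negative at step 33, time=1.6500

Answer: 1.6500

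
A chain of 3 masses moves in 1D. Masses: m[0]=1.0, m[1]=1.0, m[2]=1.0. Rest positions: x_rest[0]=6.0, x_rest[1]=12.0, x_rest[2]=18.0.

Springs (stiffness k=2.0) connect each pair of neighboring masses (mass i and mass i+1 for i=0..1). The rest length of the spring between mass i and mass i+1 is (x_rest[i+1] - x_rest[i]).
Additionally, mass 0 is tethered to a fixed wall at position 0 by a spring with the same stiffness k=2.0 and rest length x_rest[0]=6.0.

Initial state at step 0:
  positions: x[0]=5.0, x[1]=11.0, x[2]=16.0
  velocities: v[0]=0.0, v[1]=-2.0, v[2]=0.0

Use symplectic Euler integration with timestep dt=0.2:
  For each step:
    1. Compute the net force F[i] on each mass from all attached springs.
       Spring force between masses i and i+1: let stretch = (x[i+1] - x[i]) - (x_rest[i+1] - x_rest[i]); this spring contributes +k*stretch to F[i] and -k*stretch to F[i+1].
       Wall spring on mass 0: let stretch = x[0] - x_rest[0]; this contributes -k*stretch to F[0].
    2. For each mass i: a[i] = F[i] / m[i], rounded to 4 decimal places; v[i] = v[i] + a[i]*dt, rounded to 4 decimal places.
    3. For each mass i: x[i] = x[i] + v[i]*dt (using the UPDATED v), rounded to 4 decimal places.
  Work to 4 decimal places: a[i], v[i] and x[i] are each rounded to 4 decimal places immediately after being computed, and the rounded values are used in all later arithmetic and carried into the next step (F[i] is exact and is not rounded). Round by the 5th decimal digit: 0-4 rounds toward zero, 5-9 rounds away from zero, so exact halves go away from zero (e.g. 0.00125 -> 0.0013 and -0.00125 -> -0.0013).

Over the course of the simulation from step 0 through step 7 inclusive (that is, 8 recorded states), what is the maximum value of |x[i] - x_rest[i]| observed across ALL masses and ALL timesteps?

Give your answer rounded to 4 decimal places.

Step 0: x=[5.0000 11.0000 16.0000] v=[0.0000 -2.0000 0.0000]
Step 1: x=[5.0800 10.5200 16.0800] v=[0.4000 -2.4000 0.4000]
Step 2: x=[5.1888 10.0496 16.1952] v=[0.5440 -2.3520 0.5760]
Step 3: x=[5.2714 9.6820 16.2988] v=[0.4128 -1.8381 0.5178]
Step 4: x=[5.2851 9.4909 16.3530] v=[0.0685 -0.9556 0.2711]
Step 5: x=[5.2125 9.5123 16.3383] v=[-0.3632 0.1069 -0.0737]
Step 6: x=[5.0668 9.7358 16.2575] v=[-0.7283 1.1174 -0.4041]
Step 7: x=[4.8893 10.1075 16.1349] v=[-0.8874 1.8585 -0.6128]
Max displacement = 2.5091

Answer: 2.5091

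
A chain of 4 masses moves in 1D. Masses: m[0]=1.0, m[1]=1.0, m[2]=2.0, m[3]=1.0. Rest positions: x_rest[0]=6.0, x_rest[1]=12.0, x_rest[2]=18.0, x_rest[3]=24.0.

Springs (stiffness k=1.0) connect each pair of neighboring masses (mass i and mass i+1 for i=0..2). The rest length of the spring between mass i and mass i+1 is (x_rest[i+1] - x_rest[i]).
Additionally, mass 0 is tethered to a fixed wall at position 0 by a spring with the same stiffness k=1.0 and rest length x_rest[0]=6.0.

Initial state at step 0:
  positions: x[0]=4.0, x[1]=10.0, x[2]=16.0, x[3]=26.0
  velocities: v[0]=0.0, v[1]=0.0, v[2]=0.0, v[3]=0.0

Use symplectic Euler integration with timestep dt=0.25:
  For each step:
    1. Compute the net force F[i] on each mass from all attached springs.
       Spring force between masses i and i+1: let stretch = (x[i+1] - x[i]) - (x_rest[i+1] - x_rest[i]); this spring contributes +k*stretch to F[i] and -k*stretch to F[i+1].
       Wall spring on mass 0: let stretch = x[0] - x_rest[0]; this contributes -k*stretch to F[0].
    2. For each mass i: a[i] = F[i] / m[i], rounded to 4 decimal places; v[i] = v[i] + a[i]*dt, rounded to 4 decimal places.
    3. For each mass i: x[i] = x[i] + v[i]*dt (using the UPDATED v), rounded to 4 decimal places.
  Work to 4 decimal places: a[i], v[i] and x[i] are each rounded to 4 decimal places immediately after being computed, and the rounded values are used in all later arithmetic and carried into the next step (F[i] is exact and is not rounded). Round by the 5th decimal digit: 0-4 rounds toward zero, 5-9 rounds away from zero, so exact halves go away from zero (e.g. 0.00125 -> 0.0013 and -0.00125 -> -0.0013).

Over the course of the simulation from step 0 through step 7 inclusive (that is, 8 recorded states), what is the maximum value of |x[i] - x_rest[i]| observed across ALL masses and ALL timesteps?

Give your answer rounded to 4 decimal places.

Step 0: x=[4.0000 10.0000 16.0000 26.0000] v=[0.0000 0.0000 0.0000 0.0000]
Step 1: x=[4.1250 10.0000 16.1250 25.7500] v=[0.5000 0.0000 0.5000 -1.0000]
Step 2: x=[4.3594 10.0156 16.3594 25.2734] v=[0.9375 0.0625 0.9375 -1.9063]
Step 3: x=[4.6748 10.0742 16.6741 24.6147] v=[1.2617 0.2344 1.2588 -2.6348]
Step 4: x=[5.0355 10.2078 17.0307 23.8347] v=[1.4429 0.5345 1.4264 -3.1200]
Step 5: x=[5.4048 10.4446 17.3867 23.0045] v=[1.4771 0.9472 1.4240 -3.3210]
Step 6: x=[5.7513 10.8003 17.7013 22.1981] v=[1.3859 1.4228 1.2585 -3.2255]
Step 7: x=[6.0539 11.2718 17.9408 21.4857] v=[1.2103 1.8858 0.9580 -2.8497]
Max displacement = 2.5143

Answer: 2.5143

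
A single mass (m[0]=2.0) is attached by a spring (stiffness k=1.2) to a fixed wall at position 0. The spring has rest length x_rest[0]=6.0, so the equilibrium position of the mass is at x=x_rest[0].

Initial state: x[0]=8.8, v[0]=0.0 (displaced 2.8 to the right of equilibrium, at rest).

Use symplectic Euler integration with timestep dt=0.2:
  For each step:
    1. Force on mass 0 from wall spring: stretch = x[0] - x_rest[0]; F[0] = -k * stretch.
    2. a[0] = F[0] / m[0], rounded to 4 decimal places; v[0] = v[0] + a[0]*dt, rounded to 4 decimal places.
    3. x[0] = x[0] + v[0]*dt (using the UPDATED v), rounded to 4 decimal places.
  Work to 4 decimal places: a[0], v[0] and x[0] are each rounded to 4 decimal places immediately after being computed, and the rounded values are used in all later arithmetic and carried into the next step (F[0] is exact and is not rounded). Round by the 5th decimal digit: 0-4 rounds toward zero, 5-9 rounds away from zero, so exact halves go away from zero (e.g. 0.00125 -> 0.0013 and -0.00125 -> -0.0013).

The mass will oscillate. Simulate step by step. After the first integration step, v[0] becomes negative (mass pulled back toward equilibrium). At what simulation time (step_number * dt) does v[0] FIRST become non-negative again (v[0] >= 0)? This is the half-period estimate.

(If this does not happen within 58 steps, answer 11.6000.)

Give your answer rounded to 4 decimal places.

Step 0: x=[8.8000] v=[0.0000]
Step 1: x=[8.7328] v=[-0.3360]
Step 2: x=[8.6000] v=[-0.6639]
Step 3: x=[8.4048] v=[-0.9759]
Step 4: x=[8.1519] v=[-1.2645]
Step 5: x=[7.8474] v=[-1.5227]
Step 6: x=[7.4985] v=[-1.7444]
Step 7: x=[7.1137] v=[-1.9242]
Step 8: x=[6.7021] v=[-2.0578]
Step 9: x=[6.2737] v=[-2.1421]
Step 10: x=[5.8387] v=[-2.1749]
Step 11: x=[5.4076] v=[-2.1555]
Step 12: x=[4.9907] v=[-2.0844]
Step 13: x=[4.5980] v=[-1.9633]
Step 14: x=[4.2390] v=[-1.7951]
Step 15: x=[3.9222] v=[-1.5838]
Step 16: x=[3.6553] v=[-1.3345]
Step 17: x=[3.4447] v=[-1.0531]
Step 18: x=[3.2954] v=[-0.7465]
Step 19: x=[3.2110] v=[-0.4219]
Step 20: x=[3.1936] v=[-0.0872]
Step 21: x=[3.2435] v=[0.2496]
First v>=0 after going negative at step 21, time=4.2000

Answer: 4.2000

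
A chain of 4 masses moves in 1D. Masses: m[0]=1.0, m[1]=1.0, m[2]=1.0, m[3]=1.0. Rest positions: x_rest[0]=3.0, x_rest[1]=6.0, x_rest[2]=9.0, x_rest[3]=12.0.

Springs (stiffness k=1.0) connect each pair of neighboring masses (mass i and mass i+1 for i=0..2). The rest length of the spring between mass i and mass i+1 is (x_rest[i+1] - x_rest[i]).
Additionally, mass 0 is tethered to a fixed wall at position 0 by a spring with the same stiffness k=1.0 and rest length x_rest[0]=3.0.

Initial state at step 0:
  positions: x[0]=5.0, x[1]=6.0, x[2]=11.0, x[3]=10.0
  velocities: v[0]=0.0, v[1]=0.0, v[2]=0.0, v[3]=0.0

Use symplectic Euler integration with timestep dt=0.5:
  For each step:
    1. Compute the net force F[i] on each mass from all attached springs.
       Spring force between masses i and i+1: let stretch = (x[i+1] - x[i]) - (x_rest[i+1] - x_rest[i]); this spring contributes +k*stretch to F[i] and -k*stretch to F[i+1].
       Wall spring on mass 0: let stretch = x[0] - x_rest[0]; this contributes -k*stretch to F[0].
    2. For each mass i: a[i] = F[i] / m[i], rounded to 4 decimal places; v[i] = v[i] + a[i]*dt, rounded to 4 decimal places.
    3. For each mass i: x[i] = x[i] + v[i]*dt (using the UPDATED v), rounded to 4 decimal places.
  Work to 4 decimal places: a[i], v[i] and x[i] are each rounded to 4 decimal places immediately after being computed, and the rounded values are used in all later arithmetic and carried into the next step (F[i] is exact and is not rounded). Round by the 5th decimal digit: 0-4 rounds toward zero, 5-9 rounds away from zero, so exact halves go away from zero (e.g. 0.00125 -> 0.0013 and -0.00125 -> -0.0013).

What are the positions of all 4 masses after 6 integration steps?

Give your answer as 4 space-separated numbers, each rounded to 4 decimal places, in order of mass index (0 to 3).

Step 0: x=[5.0000 6.0000 11.0000 10.0000] v=[0.0000 0.0000 0.0000 0.0000]
Step 1: x=[4.0000 7.0000 9.5000 11.0000] v=[-2.0000 2.0000 -3.0000 2.0000]
Step 2: x=[2.7500 7.8750 7.7500 12.3750] v=[-2.5000 1.7500 -3.5000 2.7500]
Step 3: x=[2.0938 7.4375 7.1875 13.3438] v=[-1.3125 -0.8750 -1.1250 1.9375]
Step 4: x=[2.2501 5.6016 8.2266 13.5235] v=[0.3125 -3.6719 2.0782 0.3594]
Step 5: x=[2.6817 3.5840 9.9337 13.1290] v=[0.8632 -4.0352 3.4142 -0.7891]
Step 6: x=[2.6685 2.9283 10.8522 12.6856] v=[-0.0265 -1.3115 1.8370 -0.8868]

Answer: 2.6685 2.9283 10.8522 12.6856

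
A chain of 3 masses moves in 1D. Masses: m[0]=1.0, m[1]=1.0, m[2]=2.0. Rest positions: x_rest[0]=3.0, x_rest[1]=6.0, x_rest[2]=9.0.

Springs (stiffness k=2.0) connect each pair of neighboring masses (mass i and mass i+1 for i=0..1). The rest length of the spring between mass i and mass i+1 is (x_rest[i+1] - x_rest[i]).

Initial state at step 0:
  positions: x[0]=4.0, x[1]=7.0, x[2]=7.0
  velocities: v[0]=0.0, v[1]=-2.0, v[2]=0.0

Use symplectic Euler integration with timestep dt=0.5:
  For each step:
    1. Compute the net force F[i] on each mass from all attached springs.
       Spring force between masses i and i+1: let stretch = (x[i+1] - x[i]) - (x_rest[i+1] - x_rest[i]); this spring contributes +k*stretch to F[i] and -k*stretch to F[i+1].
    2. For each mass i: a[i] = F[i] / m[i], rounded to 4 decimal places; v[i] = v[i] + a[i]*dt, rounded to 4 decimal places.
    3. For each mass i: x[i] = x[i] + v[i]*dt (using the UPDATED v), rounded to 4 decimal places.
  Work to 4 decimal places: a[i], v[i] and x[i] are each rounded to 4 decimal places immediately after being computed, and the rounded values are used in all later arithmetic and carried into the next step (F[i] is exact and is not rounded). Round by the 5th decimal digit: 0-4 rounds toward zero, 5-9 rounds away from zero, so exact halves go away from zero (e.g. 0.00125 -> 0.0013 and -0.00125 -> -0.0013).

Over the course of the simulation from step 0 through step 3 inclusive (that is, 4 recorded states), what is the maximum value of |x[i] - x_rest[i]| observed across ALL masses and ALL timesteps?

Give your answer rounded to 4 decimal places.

Step 0: x=[4.0000 7.0000 7.0000] v=[0.0000 -2.0000 0.0000]
Step 1: x=[4.0000 4.5000 7.7500] v=[0.0000 -5.0000 1.5000]
Step 2: x=[2.7500 3.3750 8.4375] v=[-2.5000 -2.2500 1.3750]
Step 3: x=[0.3125 4.4688 8.6094] v=[-4.8750 2.1875 0.3438]
Max displacement = 2.6875

Answer: 2.6875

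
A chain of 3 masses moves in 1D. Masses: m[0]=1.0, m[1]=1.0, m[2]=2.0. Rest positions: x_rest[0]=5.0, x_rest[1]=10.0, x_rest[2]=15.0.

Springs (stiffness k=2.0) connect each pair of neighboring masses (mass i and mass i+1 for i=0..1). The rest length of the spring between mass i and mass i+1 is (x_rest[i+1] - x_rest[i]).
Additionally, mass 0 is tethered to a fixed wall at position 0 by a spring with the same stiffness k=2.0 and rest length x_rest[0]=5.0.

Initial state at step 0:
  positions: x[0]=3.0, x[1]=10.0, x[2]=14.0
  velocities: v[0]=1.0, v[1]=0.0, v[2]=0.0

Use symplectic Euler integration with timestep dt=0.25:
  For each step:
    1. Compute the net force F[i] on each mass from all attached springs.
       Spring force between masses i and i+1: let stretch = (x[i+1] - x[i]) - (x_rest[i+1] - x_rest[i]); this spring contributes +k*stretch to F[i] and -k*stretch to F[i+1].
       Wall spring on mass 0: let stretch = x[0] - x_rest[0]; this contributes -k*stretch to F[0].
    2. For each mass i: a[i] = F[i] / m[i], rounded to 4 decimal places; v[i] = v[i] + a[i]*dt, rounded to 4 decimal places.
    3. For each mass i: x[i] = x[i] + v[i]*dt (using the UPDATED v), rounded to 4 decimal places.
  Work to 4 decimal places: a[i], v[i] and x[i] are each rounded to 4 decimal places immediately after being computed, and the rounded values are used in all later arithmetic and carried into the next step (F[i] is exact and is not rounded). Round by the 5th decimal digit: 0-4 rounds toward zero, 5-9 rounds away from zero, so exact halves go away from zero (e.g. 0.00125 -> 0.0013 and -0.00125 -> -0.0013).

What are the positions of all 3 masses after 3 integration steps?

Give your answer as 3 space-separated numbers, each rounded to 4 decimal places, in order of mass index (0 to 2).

Answer: 5.7236 8.6138 14.2522

Derivation:
Step 0: x=[3.0000 10.0000 14.0000] v=[1.0000 0.0000 0.0000]
Step 1: x=[3.7500 9.6250 14.0625] v=[3.0000 -1.5000 0.2500]
Step 2: x=[4.7656 9.0703 14.1602] v=[4.0625 -2.2188 0.3906]
Step 3: x=[5.7236 8.6138 14.2522] v=[3.8321 -1.8262 0.3681]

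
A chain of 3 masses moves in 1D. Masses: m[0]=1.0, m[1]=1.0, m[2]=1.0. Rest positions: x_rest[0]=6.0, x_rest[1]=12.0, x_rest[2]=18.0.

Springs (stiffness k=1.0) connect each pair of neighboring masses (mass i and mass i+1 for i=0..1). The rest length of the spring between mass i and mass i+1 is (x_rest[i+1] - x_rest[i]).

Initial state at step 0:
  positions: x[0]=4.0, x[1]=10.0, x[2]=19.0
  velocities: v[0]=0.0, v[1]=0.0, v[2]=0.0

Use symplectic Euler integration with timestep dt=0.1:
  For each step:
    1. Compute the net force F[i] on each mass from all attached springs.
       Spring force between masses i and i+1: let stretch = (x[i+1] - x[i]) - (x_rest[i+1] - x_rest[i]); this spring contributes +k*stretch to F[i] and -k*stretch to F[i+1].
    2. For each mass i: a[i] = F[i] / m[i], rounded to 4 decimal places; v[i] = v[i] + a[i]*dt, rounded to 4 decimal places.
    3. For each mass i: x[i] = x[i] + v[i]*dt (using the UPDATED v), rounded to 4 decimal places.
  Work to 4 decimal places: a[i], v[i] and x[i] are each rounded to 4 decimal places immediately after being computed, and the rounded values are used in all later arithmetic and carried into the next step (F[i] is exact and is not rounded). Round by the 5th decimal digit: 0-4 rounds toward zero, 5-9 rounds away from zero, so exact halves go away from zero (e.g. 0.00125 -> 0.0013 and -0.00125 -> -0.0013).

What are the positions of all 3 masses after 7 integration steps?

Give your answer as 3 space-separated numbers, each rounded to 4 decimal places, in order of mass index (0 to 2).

Step 0: x=[4.0000 10.0000 19.0000] v=[0.0000 0.0000 0.0000]
Step 1: x=[4.0000 10.0300 18.9700] v=[0.0000 0.3000 -0.3000]
Step 2: x=[4.0003 10.0891 18.9106] v=[0.0030 0.5910 -0.5940]
Step 3: x=[4.0015 10.1755 18.8230] v=[0.0119 0.8643 -0.8762]
Step 4: x=[4.0044 10.2867 18.7089] v=[0.0293 1.1117 -1.1410]
Step 5: x=[4.0102 10.4193 18.5706] v=[0.0575 1.3257 -1.3832]
Step 6: x=[4.0200 10.5693 18.4108] v=[0.0984 1.4999 -1.5983]
Step 7: x=[4.0353 10.7322 18.2326] v=[0.1533 1.6291 -1.7825]

Answer: 4.0353 10.7322 18.2326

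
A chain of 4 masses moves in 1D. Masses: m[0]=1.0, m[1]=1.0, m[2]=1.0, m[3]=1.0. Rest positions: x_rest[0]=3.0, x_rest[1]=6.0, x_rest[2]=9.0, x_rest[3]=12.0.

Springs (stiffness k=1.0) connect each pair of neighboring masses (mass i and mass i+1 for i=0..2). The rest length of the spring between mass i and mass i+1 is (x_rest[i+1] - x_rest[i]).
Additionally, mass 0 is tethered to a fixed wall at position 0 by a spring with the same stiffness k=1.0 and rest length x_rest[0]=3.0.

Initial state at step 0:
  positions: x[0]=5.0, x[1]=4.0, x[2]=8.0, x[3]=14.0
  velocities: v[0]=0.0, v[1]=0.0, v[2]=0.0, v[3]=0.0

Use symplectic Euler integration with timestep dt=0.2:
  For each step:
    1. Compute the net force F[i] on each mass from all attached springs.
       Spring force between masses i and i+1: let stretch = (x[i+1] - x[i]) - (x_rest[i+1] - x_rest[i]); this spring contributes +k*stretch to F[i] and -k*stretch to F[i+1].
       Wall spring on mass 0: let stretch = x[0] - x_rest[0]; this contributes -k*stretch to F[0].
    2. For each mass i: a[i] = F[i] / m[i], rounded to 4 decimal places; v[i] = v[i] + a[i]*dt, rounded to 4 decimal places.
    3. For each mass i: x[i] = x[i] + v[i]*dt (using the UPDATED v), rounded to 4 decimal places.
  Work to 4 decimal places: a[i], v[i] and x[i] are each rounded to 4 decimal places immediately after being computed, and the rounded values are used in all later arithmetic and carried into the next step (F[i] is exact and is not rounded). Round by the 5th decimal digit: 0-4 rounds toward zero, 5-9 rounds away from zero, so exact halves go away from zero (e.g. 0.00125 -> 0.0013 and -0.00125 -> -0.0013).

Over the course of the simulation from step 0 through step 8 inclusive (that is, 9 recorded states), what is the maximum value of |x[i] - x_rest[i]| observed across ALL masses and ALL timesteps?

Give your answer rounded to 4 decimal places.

Answer: 2.1828

Derivation:
Step 0: x=[5.0000 4.0000 8.0000 14.0000] v=[0.0000 0.0000 0.0000 0.0000]
Step 1: x=[4.7600 4.2000 8.0800 13.8800] v=[-1.2000 1.0000 0.4000 -0.6000]
Step 2: x=[4.3072 4.5776 8.2368 13.6480] v=[-2.2640 1.8880 0.7840 -1.1600]
Step 3: x=[3.6929 5.0908 8.4637 13.3196] v=[-3.0714 2.5658 1.1344 -1.6422]
Step 4: x=[2.9868 5.6830 8.7499 12.9169] v=[-3.5304 2.9608 1.4310 -2.0134]
Step 5: x=[2.2691 6.2900 9.0801 12.4675] v=[-3.5885 3.0349 1.6510 -2.2468]
Step 6: x=[1.6215 6.8477 9.4342 12.0026] v=[-3.2381 2.7887 1.7705 -2.3243]
Step 7: x=[1.1181 7.2999 9.7876 11.5550] v=[-2.5172 2.2608 1.7669 -2.2380]
Step 8: x=[0.8172 7.6043 10.1122 11.1567] v=[-1.5045 1.5220 1.6228 -1.9915]
Max displacement = 2.1828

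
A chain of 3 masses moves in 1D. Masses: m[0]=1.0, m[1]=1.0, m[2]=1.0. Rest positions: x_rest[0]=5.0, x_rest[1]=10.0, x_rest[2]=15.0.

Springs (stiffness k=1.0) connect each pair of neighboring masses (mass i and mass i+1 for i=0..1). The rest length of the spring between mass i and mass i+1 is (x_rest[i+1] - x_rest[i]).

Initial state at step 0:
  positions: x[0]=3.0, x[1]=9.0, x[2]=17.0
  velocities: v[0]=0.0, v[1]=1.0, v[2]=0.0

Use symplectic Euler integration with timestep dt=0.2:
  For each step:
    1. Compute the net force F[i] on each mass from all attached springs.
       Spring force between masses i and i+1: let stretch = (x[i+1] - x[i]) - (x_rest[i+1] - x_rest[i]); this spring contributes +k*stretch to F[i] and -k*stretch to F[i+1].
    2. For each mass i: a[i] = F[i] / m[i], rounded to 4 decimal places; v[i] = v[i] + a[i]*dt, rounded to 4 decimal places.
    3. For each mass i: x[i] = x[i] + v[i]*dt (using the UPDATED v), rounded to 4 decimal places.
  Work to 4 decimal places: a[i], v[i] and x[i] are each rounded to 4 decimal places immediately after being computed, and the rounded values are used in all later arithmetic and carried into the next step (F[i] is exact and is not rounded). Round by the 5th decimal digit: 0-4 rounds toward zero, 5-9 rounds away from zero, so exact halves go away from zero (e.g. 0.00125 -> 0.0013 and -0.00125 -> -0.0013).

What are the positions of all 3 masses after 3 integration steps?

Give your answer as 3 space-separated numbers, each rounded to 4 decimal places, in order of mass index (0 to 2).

Answer: 3.2786 9.9711 16.3503

Derivation:
Step 0: x=[3.0000 9.0000 17.0000] v=[0.0000 1.0000 0.0000]
Step 1: x=[3.0400 9.2800 16.8800] v=[0.2000 1.4000 -0.6000]
Step 2: x=[3.1296 9.6144 16.6560] v=[0.4480 1.6720 -1.1200]
Step 3: x=[3.2786 9.9711 16.3503] v=[0.7450 1.7834 -1.5283]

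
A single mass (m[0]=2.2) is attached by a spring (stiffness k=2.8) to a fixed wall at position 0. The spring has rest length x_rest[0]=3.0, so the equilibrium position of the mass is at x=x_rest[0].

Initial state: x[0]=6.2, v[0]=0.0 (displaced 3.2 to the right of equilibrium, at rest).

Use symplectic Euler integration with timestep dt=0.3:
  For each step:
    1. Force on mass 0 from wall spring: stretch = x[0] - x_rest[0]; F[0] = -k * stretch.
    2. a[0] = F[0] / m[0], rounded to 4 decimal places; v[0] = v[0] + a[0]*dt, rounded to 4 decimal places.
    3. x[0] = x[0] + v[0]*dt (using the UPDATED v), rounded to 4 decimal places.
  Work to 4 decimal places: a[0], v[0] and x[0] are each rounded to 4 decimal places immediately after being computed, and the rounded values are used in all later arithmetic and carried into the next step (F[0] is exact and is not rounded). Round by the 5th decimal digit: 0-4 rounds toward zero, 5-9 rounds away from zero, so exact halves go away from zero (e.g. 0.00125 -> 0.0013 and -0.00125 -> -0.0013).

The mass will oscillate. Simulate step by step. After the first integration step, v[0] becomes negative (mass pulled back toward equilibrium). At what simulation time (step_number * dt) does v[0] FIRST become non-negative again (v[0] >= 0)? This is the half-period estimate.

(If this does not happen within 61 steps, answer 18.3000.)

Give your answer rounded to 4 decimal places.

Answer: 3.0000

Derivation:
Step 0: x=[6.2000] v=[0.0000]
Step 1: x=[5.8335] v=[-1.2218]
Step 2: x=[5.1424] v=[-2.3037]
Step 3: x=[4.2059] v=[-3.1217]
Step 4: x=[3.1313] v=[-3.5821]
Step 5: x=[2.0416] v=[-3.6322]
Step 6: x=[1.0617] v=[-3.2663]
Step 7: x=[0.3038] v=[-2.5262]
Step 8: x=[-0.1452] v=[-1.4968]
Step 9: x=[-0.2340] v=[-0.2959]
Step 10: x=[0.0477] v=[0.9389]
First v>=0 after going negative at step 10, time=3.0000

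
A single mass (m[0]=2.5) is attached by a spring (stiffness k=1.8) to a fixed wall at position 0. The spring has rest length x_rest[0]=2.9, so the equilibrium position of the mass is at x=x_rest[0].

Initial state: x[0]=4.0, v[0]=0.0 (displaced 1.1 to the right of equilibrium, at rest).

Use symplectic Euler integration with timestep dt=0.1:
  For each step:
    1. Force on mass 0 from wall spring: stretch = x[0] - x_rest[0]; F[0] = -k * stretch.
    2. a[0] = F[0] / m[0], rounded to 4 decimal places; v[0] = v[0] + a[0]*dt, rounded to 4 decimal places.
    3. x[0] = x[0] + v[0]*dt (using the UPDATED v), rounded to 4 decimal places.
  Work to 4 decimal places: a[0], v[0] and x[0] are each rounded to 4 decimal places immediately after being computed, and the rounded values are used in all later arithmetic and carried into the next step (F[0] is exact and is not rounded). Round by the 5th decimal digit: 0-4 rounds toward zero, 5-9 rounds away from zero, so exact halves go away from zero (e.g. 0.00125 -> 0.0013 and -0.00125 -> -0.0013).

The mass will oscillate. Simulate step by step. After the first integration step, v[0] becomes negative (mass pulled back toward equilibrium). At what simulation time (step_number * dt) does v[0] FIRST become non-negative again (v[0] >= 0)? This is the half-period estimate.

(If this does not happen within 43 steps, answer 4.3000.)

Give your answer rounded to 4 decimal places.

Answer: 3.8000

Derivation:
Step 0: x=[4.0000] v=[0.0000]
Step 1: x=[3.9921] v=[-0.0792]
Step 2: x=[3.9763] v=[-0.1578]
Step 3: x=[3.9528] v=[-0.2353]
Step 4: x=[3.9217] v=[-0.3111]
Step 5: x=[3.8832] v=[-0.3847]
Step 6: x=[3.8377] v=[-0.4555]
Step 7: x=[3.7854] v=[-0.5230]
Step 8: x=[3.7267] v=[-0.5868]
Step 9: x=[3.6621] v=[-0.6463]
Step 10: x=[3.5920] v=[-0.7012]
Step 11: x=[3.5169] v=[-0.7510]
Step 12: x=[3.4374] v=[-0.7954]
Step 13: x=[3.3540] v=[-0.8341]
Step 14: x=[3.2673] v=[-0.8668]
Step 15: x=[3.1780] v=[-0.8933]
Step 16: x=[3.0867] v=[-0.9133]
Step 17: x=[2.9940] v=[-0.9267]
Step 18: x=[2.9007] v=[-0.9335]
Step 19: x=[2.8073] v=[-0.9336]
Step 20: x=[2.7146] v=[-0.9269]
Step 21: x=[2.6232] v=[-0.9136]
Step 22: x=[2.5338] v=[-0.8937]
Step 23: x=[2.4471] v=[-0.8673]
Step 24: x=[2.3636] v=[-0.8347]
Step 25: x=[2.2840] v=[-0.7961]
Step 26: x=[2.2088] v=[-0.7518]
Step 27: x=[2.1386] v=[-0.7020]
Step 28: x=[2.0739] v=[-0.6472]
Step 29: x=[2.0151] v=[-0.5877]
Step 30: x=[1.9627] v=[-0.5240]
Step 31: x=[1.9171] v=[-0.4565]
Step 32: x=[1.8785] v=[-0.3857]
Step 33: x=[1.8473] v=[-0.3122]
Step 34: x=[1.8237] v=[-0.2364]
Step 35: x=[1.8078] v=[-0.1589]
Step 36: x=[1.7998] v=[-0.0803]
Step 37: x=[1.7997] v=[-0.0011]
Step 38: x=[1.8075] v=[0.0781]
First v>=0 after going negative at step 38, time=3.8000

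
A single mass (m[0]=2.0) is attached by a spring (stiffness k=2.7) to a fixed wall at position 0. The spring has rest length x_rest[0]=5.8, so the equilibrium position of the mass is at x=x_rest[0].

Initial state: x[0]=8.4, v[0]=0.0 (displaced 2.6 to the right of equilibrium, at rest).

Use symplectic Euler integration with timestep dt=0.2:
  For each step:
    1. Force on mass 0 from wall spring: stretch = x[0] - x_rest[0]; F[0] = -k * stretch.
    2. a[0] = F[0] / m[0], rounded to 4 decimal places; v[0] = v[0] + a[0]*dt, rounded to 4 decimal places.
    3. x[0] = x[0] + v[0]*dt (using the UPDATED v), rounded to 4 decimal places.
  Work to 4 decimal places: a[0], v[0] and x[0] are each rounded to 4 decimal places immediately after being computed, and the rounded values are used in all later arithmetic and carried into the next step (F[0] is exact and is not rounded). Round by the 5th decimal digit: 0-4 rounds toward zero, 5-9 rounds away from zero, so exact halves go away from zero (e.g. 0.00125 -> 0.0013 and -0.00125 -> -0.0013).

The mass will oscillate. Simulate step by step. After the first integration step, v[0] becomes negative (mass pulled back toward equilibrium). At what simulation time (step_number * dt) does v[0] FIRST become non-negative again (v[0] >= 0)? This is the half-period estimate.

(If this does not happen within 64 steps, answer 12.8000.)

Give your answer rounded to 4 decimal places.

Answer: 2.8000

Derivation:
Step 0: x=[8.4000] v=[0.0000]
Step 1: x=[8.2596] v=[-0.7020]
Step 2: x=[7.9864] v=[-1.3661]
Step 3: x=[7.5951] v=[-1.9564]
Step 4: x=[7.1069] v=[-2.4411]
Step 5: x=[6.5481] v=[-2.7940]
Step 6: x=[5.9489] v=[-2.9960]
Step 7: x=[5.3417] v=[-3.0362]
Step 8: x=[4.7592] v=[-2.9125]
Step 9: x=[4.2329] v=[-2.6315]
Step 10: x=[3.7912] v=[-2.2084]
Step 11: x=[3.4580] v=[-1.6660]
Step 12: x=[3.2513] v=[-1.0337]
Step 13: x=[3.1822] v=[-0.3456]
Step 14: x=[3.2544] v=[0.3612]
First v>=0 after going negative at step 14, time=2.8000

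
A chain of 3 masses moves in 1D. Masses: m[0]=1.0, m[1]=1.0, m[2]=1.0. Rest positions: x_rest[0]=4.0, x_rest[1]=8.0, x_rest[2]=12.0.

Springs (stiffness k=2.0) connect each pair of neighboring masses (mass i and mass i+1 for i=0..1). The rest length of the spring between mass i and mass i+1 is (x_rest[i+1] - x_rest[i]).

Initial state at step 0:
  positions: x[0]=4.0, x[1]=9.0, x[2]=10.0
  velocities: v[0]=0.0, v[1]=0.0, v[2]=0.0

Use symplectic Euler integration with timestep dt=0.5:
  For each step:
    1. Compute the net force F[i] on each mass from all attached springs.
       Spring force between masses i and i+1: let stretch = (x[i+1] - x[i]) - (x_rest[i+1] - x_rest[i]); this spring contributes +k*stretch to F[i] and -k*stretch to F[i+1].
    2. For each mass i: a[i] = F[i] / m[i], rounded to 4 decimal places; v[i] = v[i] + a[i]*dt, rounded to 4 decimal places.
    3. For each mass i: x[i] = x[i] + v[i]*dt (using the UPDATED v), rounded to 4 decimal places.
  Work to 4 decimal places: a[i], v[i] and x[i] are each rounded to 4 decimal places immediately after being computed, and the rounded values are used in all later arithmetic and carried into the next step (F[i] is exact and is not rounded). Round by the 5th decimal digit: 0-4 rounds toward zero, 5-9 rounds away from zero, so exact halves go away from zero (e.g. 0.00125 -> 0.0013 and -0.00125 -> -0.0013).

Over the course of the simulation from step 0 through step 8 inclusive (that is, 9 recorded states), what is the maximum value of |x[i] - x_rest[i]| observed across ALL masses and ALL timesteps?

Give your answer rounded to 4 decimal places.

Answer: 2.1875

Derivation:
Step 0: x=[4.0000 9.0000 10.0000] v=[0.0000 0.0000 0.0000]
Step 1: x=[4.5000 7.0000 11.5000] v=[1.0000 -4.0000 3.0000]
Step 2: x=[4.2500 6.0000 12.7500] v=[-0.5000 -2.0000 2.5000]
Step 3: x=[2.8750 7.5000 12.6250] v=[-2.7500 3.0000 -0.2500]
Step 4: x=[1.8125 9.2500 11.9375] v=[-2.1250 3.5000 -1.3750]
Step 5: x=[2.4688 8.6250 11.9063] v=[1.3125 -1.2500 -0.0625]
Step 6: x=[4.2032 6.5626 12.2344] v=[3.4687 -4.1249 0.6562]
Step 7: x=[5.1173 6.1564 11.7266] v=[1.8281 -0.8125 -1.0156]
Step 8: x=[4.5509 8.0157 10.4337] v=[-1.1328 3.7186 -2.5858]
Max displacement = 2.1875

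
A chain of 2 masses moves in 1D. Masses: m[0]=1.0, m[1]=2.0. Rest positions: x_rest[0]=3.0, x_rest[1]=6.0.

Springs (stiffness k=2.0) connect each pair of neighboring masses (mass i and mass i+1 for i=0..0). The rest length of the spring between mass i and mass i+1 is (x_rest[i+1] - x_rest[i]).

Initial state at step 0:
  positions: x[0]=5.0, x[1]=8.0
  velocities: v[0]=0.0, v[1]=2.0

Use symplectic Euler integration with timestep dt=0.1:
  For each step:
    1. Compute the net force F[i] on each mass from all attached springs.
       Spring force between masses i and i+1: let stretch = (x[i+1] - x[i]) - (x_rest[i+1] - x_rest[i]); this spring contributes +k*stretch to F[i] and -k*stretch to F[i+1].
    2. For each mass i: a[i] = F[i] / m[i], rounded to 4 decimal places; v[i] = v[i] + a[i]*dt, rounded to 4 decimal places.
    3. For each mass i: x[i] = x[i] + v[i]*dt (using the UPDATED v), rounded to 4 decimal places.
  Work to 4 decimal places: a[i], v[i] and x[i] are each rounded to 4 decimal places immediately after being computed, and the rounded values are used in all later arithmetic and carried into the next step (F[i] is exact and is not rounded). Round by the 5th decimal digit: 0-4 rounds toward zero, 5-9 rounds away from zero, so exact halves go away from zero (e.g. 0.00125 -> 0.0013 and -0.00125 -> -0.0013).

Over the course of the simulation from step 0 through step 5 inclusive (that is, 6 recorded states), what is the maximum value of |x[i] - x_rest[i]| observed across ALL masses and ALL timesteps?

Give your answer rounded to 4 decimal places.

Step 0: x=[5.0000 8.0000] v=[0.0000 2.0000]
Step 1: x=[5.0000 8.2000] v=[0.0000 2.0000]
Step 2: x=[5.0040 8.3980] v=[0.0400 1.9800]
Step 3: x=[5.0159 8.5921] v=[0.1188 1.9406]
Step 4: x=[5.0393 8.7804] v=[0.2340 1.8830]
Step 5: x=[5.0775 8.9613] v=[0.3822 1.8089]
Max displacement = 2.9613

Answer: 2.9613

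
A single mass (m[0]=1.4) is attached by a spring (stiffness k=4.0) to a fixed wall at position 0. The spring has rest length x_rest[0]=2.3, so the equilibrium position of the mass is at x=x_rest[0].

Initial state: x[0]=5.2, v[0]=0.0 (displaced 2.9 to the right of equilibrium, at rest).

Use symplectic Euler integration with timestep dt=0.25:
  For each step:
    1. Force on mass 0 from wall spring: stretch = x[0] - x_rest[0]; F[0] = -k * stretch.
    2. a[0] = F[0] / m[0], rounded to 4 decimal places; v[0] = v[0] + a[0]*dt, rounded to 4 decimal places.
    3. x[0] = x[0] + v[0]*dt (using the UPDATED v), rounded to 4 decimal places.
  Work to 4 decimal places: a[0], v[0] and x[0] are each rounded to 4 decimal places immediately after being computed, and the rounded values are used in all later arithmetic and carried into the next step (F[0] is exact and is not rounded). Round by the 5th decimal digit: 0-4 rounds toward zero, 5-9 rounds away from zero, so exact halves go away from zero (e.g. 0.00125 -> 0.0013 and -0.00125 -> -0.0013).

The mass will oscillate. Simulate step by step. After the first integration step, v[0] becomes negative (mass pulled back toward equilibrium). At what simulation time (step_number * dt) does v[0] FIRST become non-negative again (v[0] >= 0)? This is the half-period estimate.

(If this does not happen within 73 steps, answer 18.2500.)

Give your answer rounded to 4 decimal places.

Step 0: x=[5.2000] v=[0.0000]
Step 1: x=[4.6822] v=[-2.0714]
Step 2: x=[3.7390] v=[-3.7730]
Step 3: x=[2.5388] v=[-4.8009]
Step 4: x=[1.2959] v=[-4.9715]
Step 5: x=[0.2323] v=[-4.2543]
Step 6: x=[-0.4621] v=[-2.7774]
Step 7: x=[-0.6632] v=[-0.8045]
Step 8: x=[-0.3352] v=[1.3121]
First v>=0 after going negative at step 8, time=2.0000

Answer: 2.0000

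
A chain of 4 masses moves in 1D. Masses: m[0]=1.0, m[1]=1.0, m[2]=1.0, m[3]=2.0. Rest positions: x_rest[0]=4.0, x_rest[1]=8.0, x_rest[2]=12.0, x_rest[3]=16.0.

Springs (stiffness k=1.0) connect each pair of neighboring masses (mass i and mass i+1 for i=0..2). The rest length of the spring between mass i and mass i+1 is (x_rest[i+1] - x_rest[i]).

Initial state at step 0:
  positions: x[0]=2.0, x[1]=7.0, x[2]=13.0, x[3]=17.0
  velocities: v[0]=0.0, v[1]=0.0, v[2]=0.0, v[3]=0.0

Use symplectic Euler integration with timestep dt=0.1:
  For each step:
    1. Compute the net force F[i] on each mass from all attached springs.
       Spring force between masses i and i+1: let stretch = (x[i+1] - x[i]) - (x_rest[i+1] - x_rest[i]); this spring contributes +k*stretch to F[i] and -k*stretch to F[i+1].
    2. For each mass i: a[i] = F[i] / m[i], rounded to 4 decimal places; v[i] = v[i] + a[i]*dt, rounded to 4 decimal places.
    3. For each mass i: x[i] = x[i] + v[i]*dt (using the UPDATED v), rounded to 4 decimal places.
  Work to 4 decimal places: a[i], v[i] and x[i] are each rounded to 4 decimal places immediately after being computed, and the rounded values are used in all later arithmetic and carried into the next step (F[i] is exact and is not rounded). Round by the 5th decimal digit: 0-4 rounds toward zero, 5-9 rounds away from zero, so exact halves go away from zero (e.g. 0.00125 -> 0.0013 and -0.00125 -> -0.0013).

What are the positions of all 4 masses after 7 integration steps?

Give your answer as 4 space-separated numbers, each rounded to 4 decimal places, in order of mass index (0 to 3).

Step 0: x=[2.0000 7.0000 13.0000 17.0000] v=[0.0000 0.0000 0.0000 0.0000]
Step 1: x=[2.0100 7.0100 12.9800 17.0000] v=[0.1000 0.1000 -0.2000 0.0000]
Step 2: x=[2.0300 7.0297 12.9405 16.9999] v=[0.2000 0.1970 -0.3950 -0.0010]
Step 3: x=[2.0600 7.0585 12.8825 16.9995] v=[0.3000 0.2881 -0.5801 -0.0040]
Step 4: x=[2.1000 7.0956 12.8074 16.9985] v=[0.3999 0.3707 -0.7508 -0.0099]
Step 5: x=[2.1500 7.1398 12.7171 16.9966] v=[0.4995 0.4423 -0.9029 -0.0195]
Step 6: x=[2.2099 7.1899 12.6138 16.9933] v=[0.5985 0.5011 -1.0327 -0.0335]
Step 7: x=[2.2796 7.2445 12.5001 16.9881] v=[0.6965 0.5455 -1.1371 -0.0525]

Answer: 2.2796 7.2445 12.5001 16.9881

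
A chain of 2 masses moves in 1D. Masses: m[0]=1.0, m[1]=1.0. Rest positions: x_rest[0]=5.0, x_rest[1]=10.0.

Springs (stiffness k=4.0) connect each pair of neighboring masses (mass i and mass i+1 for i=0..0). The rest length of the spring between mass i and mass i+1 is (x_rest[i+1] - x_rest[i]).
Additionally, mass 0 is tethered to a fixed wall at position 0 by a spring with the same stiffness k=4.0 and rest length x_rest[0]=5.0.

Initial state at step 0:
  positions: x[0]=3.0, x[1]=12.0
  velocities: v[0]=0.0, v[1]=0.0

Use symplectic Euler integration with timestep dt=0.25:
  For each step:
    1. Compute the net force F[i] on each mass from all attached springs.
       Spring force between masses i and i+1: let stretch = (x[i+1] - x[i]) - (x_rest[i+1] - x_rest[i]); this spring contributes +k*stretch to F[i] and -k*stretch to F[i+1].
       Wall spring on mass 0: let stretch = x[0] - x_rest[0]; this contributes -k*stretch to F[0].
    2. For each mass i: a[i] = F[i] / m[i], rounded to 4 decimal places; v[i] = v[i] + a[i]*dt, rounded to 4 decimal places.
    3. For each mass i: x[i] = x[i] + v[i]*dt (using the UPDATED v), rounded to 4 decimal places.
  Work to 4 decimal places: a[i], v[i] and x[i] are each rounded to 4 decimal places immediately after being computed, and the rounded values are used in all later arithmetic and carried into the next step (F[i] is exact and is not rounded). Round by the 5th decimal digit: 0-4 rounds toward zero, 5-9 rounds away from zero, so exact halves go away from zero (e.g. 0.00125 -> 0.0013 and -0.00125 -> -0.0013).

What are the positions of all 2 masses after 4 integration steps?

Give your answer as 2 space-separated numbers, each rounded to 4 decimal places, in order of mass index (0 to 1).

Step 0: x=[3.0000 12.0000] v=[0.0000 0.0000]
Step 1: x=[4.5000 11.0000] v=[6.0000 -4.0000]
Step 2: x=[6.5000 9.6250] v=[8.0000 -5.5000]
Step 3: x=[7.6563 8.7188] v=[4.6250 -3.6250]
Step 4: x=[7.1641 8.7969] v=[-1.9688 0.3125]

Answer: 7.1641 8.7969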